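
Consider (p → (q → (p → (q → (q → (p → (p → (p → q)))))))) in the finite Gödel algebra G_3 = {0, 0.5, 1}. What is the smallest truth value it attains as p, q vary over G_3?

1.00

Every assignment gives 1. For instance at p = 0, q = 0:
  (p → q): 0 ≤ 0, so result = 1
  (p → (p → q)): 0 ≤ 1, so result = 1
  (p → (p → (p → q))): 0 ≤ 1, so result = 1
  (q → (p → (p → (p → q)))): 0 ≤ 1, so result = 1
  (q → (q → (p → (p → (p → q))))): 0 ≤ 1, so result = 1
  (p → (q → (q → (p → (p → (p → q)))))): 0 ≤ 1, so result = 1
  (q → (p → (q → (q → (p → (p → (p → q))))))): 0 ≤ 1, so result = 1
  (p → (q → (p → (q → (q → (p → (p → (p → q)))))))): 0 ≤ 1, so result = 1
All 9 assignments give value 1 — the formula is a G_3-tautology.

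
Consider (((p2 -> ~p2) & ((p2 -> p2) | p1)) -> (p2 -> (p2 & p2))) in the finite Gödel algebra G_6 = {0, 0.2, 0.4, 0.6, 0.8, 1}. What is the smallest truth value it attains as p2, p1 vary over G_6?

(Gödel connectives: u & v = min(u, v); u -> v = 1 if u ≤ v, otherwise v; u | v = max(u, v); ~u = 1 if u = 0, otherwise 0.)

Every assignment gives 1. For instance at p2 = 0, p1 = 0:
  ~p2: Gödel ¬ of 0 = 1 (operand is 0)
  (p2 -> ~p2): 0 ≤ 1, so result = 1
  (p2 -> p2): 0 ≤ 0, so result = 1
  ((p2 -> p2) | p1) = max(1, 0) = 1
  ((p2 -> ~p2) & ((p2 -> p2) | p1)) = min(1, 1) = 1
  (p2 & p2) = min(0, 0) = 0
  (p2 -> (p2 & p2)): 0 ≤ 0, so result = 1
  (((p2 -> ~p2) & ((p2 -> p2) | p1)) -> (p2 -> (p2 & p2))): 1 ≤ 1, so result = 1
All 36 assignments give value 1 — the formula is a G_6-tautology.

1.00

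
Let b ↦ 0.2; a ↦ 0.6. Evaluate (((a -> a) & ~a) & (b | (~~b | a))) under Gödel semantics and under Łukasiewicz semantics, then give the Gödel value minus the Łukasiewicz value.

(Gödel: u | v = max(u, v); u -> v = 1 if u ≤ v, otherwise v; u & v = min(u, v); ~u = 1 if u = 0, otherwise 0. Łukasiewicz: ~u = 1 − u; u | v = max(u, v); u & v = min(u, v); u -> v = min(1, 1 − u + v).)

Gödel evaluation:
  (a -> a): 0.6 ≤ 0.6, so result = 1
  ~a: Gödel ¬ of 0.6 = 0 (operand ≠ 0)
  ((a -> a) & ~a) = min(1, 0) = 0
  ~b: Gödel ¬ of 0.2 = 0 (operand ≠ 0)
  ~~b: Gödel ¬ of 0 = 1 (operand is 0)
  (~~b | a) = max(1, 0.6) = 1
  (b | (~~b | a)) = max(0.2, 1) = 1
  (((a -> a) & ~a) & (b | (~~b | a))) = min(0, 1) = 0
  Gödel value = 0
Łukasiewicz evaluation:
  (a -> a): min(1, 1 − 0.6 + 0.6) = 1
  ~a: Łukasiewicz ¬ gives 1 − 0.6 = 0.4
  ((a -> a) & ~a) = min(1, 0.4) = 0.4
  ~b: Łukasiewicz ¬ gives 1 − 0.2 = 0.8
  ~~b: Łukasiewicz ¬ gives 1 − 0.8 = 0.2
  (~~b | a) = max(0.2, 0.6) = 0.6
  (b | (~~b | a)) = max(0.2, 0.6) = 0.6
  (((a -> a) & ~a) & (b | (~~b | a))) = min(0.4, 0.6) = 0.4
  Łukasiewicz value = 0.4
Difference: 0 − 0.4 = -0.40

-0.40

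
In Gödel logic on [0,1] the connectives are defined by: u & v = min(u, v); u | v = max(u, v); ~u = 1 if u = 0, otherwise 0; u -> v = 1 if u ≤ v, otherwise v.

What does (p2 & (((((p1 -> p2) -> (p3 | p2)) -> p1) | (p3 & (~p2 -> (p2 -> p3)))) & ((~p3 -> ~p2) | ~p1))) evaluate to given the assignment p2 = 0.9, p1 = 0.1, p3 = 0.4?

(p1 -> p2): 0.1 ≤ 0.9, so result = 1
(p3 | p2) = max(0.4, 0.9) = 0.9
((p1 -> p2) -> (p3 | p2)): 1 > 0.9, so result = 0.9
(((p1 -> p2) -> (p3 | p2)) -> p1): 0.9 > 0.1, so result = 0.1
~p2: Gödel ¬ of 0.9 = 0 (operand ≠ 0)
(p2 -> p3): 0.9 > 0.4, so result = 0.4
(~p2 -> (p2 -> p3)): 0 ≤ 0.4, so result = 1
(p3 & (~p2 -> (p2 -> p3))) = min(0.4, 1) = 0.4
((((p1 -> p2) -> (p3 | p2)) -> p1) | (p3 & (~p2 -> (p2 -> p3)))) = max(0.1, 0.4) = 0.4
~p3: Gödel ¬ of 0.4 = 0 (operand ≠ 0)
~p2: Gödel ¬ of 0.9 = 0 (operand ≠ 0)
(~p3 -> ~p2): 0 ≤ 0, so result = 1
~p1: Gödel ¬ of 0.1 = 0 (operand ≠ 0)
((~p3 -> ~p2) | ~p1) = max(1, 0) = 1
(((((p1 -> p2) -> (p3 | p2)) -> p1) | (p3 & (~p2 -> (p2 -> p3)))) & ((~p3 -> ~p2) | ~p1)) = min(0.4, 1) = 0.4
(p2 & (((((p1 -> p2) -> (p3 | p2)) -> p1) | (p3 & (~p2 -> (p2 -> p3)))) & ((~p3 -> ~p2) | ~p1))) = min(0.9, 0.4) = 0.4

0.40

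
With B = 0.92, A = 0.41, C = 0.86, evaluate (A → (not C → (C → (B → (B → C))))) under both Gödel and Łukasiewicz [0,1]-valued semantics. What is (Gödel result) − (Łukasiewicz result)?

Gödel evaluation:
  not C: Gödel ¬ of 0.86 = 0 (operand ≠ 0)
  (B → C): 0.92 > 0.86, so result = 0.86
  (B → (B → C)): 0.92 > 0.86, so result = 0.86
  (C → (B → (B → C))): 0.86 ≤ 0.86, so result = 1
  (not C → (C → (B → (B → C)))): 0 ≤ 1, so result = 1
  (A → (not C → (C → (B → (B → C))))): 0.41 ≤ 1, so result = 1
  Gödel value = 1
Łukasiewicz evaluation:
  not C: Łukasiewicz ¬ gives 1 − 0.86 = 0.14
  (B → C): min(1, 1 − 0.92 + 0.86) = 0.94
  (B → (B → C)): min(1, 1 − 0.92 + 0.94) = 1
  (C → (B → (B → C))): min(1, 1 − 0.86 + 1) = 1
  (not C → (C → (B → (B → C)))): min(1, 1 − 0.14 + 1) = 1
  (A → (not C → (C → (B → (B → C))))): min(1, 1 − 0.41 + 1) = 1
  Łukasiewicz value = 1
Difference: 1 − 1 = 0.00

0.00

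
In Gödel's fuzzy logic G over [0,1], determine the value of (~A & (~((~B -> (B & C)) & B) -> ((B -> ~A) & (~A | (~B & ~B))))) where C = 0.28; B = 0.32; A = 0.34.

0.00

~A: Gödel ¬ of 0.34 = 0 (operand ≠ 0)
~B: Gödel ¬ of 0.32 = 0 (operand ≠ 0)
(B & C) = min(0.32, 0.28) = 0.28
(~B -> (B & C)): 0 ≤ 0.28, so result = 1
((~B -> (B & C)) & B) = min(1, 0.32) = 0.32
~((~B -> (B & C)) & B): Gödel ¬ of 0.32 = 0 (operand ≠ 0)
~A: Gödel ¬ of 0.34 = 0 (operand ≠ 0)
(B -> ~A): 0.32 > 0, so result = 0
~A: Gödel ¬ of 0.34 = 0 (operand ≠ 0)
~B: Gödel ¬ of 0.32 = 0 (operand ≠ 0)
~B: Gödel ¬ of 0.32 = 0 (operand ≠ 0)
(~B & ~B) = min(0, 0) = 0
(~A | (~B & ~B)) = max(0, 0) = 0
((B -> ~A) & (~A | (~B & ~B))) = min(0, 0) = 0
(~((~B -> (B & C)) & B) -> ((B -> ~A) & (~A | (~B & ~B)))): 0 ≤ 0, so result = 1
(~A & (~((~B -> (B & C)) & B) -> ((B -> ~A) & (~A | (~B & ~B))))) = min(0, 1) = 0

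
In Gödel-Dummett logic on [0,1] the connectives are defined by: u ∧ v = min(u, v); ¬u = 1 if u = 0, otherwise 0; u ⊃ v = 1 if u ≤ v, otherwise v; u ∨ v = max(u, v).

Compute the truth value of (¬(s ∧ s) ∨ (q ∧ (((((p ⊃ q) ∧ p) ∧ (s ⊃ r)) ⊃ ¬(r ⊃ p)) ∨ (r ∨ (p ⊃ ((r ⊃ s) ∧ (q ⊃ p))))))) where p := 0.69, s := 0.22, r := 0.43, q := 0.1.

(s ∧ s) = min(0.22, 0.22) = 0.22
¬(s ∧ s): Gödel ¬ of 0.22 = 0 (operand ≠ 0)
(p ⊃ q): 0.69 > 0.1, so result = 0.1
((p ⊃ q) ∧ p) = min(0.1, 0.69) = 0.1
(s ⊃ r): 0.22 ≤ 0.43, so result = 1
(((p ⊃ q) ∧ p) ∧ (s ⊃ r)) = min(0.1, 1) = 0.1
(r ⊃ p): 0.43 ≤ 0.69, so result = 1
¬(r ⊃ p): Gödel ¬ of 1 = 0 (operand ≠ 0)
((((p ⊃ q) ∧ p) ∧ (s ⊃ r)) ⊃ ¬(r ⊃ p)): 0.1 > 0, so result = 0
(r ⊃ s): 0.43 > 0.22, so result = 0.22
(q ⊃ p): 0.1 ≤ 0.69, so result = 1
((r ⊃ s) ∧ (q ⊃ p)) = min(0.22, 1) = 0.22
(p ⊃ ((r ⊃ s) ∧ (q ⊃ p))): 0.69 > 0.22, so result = 0.22
(r ∨ (p ⊃ ((r ⊃ s) ∧ (q ⊃ p)))) = max(0.43, 0.22) = 0.43
(((((p ⊃ q) ∧ p) ∧ (s ⊃ r)) ⊃ ¬(r ⊃ p)) ∨ (r ∨ (p ⊃ ((r ⊃ s) ∧ (q ⊃ p))))) = max(0, 0.43) = 0.43
(q ∧ (((((p ⊃ q) ∧ p) ∧ (s ⊃ r)) ⊃ ¬(r ⊃ p)) ∨ (r ∨ (p ⊃ ((r ⊃ s) ∧ (q ⊃ p)))))) = min(0.1, 0.43) = 0.1
(¬(s ∧ s) ∨ (q ∧ (((((p ⊃ q) ∧ p) ∧ (s ⊃ r)) ⊃ ¬(r ⊃ p)) ∨ (r ∨ (p ⊃ ((r ⊃ s) ∧ (q ⊃ p))))))) = max(0, 0.1) = 0.1

0.10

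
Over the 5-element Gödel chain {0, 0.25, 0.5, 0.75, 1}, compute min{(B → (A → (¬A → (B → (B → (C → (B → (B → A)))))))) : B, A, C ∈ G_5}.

1.00

Every assignment gives 1. For instance at B = 0, A = 0, C = 0:
  ¬A: Gödel ¬ of 0 = 1 (operand is 0)
  (B → A): 0 ≤ 0, so result = 1
  (B → (B → A)): 0 ≤ 1, so result = 1
  (C → (B → (B → A))): 0 ≤ 1, so result = 1
  (B → (C → (B → (B → A)))): 0 ≤ 1, so result = 1
  (B → (B → (C → (B → (B → A))))): 0 ≤ 1, so result = 1
  (¬A → (B → (B → (C → (B → (B → A)))))): 1 ≤ 1, so result = 1
  (A → (¬A → (B → (B → (C → (B → (B → A))))))): 0 ≤ 1, so result = 1
  (B → (A → (¬A → (B → (B → (C → (B → (B → A)))))))): 0 ≤ 1, so result = 1
All 125 assignments give value 1 — the formula is a G_5-tautology.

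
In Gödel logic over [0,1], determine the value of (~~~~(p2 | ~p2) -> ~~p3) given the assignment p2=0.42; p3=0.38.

1.00

~p2: Gödel ¬ of 0.42 = 0 (operand ≠ 0)
(p2 | ~p2) = max(0.42, 0) = 0.42
~(p2 | ~p2): Gödel ¬ of 0.42 = 0 (operand ≠ 0)
~~(p2 | ~p2): Gödel ¬ of 0 = 1 (operand is 0)
~~~(p2 | ~p2): Gödel ¬ of 1 = 0 (operand ≠ 0)
~~~~(p2 | ~p2): Gödel ¬ of 0 = 1 (operand is 0)
~p3: Gödel ¬ of 0.38 = 0 (operand ≠ 0)
~~p3: Gödel ¬ of 0 = 1 (operand is 0)
(~~~~(p2 | ~p2) -> ~~p3): 1 ≤ 1, so result = 1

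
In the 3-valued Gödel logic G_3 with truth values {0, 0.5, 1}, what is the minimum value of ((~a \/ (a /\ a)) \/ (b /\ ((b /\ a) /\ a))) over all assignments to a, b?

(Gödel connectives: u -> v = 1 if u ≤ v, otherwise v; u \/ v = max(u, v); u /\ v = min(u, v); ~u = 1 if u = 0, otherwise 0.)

The minimum is attained at a = 0.5, b = 0:
  ~a: Gödel ¬ of 0.5 = 0 (operand ≠ 0)
  (a /\ a) = min(0.5, 0.5) = 0.5
  (~a \/ (a /\ a)) = max(0, 0.5) = 0.5
  (b /\ a) = min(0, 0.5) = 0
  ((b /\ a) /\ a) = min(0, 0.5) = 0
  (b /\ ((b /\ a) /\ a)) = min(0, 0) = 0
  ((~a \/ (a /\ a)) \/ (b /\ ((b /\ a) /\ a))) = max(0.5, 0) = 0.5
Checking all 9 assignments confirms none give a value below 0.50.

0.50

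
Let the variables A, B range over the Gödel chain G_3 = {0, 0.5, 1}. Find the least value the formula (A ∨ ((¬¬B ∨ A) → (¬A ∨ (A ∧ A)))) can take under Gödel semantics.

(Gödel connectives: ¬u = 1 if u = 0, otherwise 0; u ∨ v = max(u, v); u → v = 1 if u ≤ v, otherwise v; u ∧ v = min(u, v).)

The minimum is attained at A = 0.5, B = 0.5:
  ¬B: Gödel ¬ of 0.5 = 0 (operand ≠ 0)
  ¬¬B: Gödel ¬ of 0 = 1 (operand is 0)
  (¬¬B ∨ A) = max(1, 0.5) = 1
  ¬A: Gödel ¬ of 0.5 = 0 (operand ≠ 0)
  (A ∧ A) = min(0.5, 0.5) = 0.5
  (¬A ∨ (A ∧ A)) = max(0, 0.5) = 0.5
  ((¬¬B ∨ A) → (¬A ∨ (A ∧ A))): 1 > 0.5, so result = 0.5
  (A ∨ ((¬¬B ∨ A) → (¬A ∨ (A ∧ A)))) = max(0.5, 0.5) = 0.5
Checking all 9 assignments confirms none give a value below 0.50.

0.50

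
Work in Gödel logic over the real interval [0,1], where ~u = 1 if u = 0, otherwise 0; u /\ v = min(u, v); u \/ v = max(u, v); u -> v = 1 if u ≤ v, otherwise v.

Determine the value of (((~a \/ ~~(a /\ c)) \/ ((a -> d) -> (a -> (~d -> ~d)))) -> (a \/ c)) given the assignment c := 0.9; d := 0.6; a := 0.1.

0.90

~a: Gödel ¬ of 0.1 = 0 (operand ≠ 0)
(a /\ c) = min(0.1, 0.9) = 0.1
~(a /\ c): Gödel ¬ of 0.1 = 0 (operand ≠ 0)
~~(a /\ c): Gödel ¬ of 0 = 1 (operand is 0)
(~a \/ ~~(a /\ c)) = max(0, 1) = 1
(a -> d): 0.1 ≤ 0.6, so result = 1
~d: Gödel ¬ of 0.6 = 0 (operand ≠ 0)
~d: Gödel ¬ of 0.6 = 0 (operand ≠ 0)
(~d -> ~d): 0 ≤ 0, so result = 1
(a -> (~d -> ~d)): 0.1 ≤ 1, so result = 1
((a -> d) -> (a -> (~d -> ~d))): 1 ≤ 1, so result = 1
((~a \/ ~~(a /\ c)) \/ ((a -> d) -> (a -> (~d -> ~d)))) = max(1, 1) = 1
(a \/ c) = max(0.1, 0.9) = 0.9
(((~a \/ ~~(a /\ c)) \/ ((a -> d) -> (a -> (~d -> ~d)))) -> (a \/ c)): 1 > 0.9, so result = 0.9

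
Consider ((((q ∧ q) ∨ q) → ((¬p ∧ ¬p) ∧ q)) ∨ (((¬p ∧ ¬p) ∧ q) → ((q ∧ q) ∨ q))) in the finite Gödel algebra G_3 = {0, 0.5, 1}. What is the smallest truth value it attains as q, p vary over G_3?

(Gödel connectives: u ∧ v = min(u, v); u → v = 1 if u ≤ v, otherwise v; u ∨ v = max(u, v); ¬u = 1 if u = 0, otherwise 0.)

1.00

Every assignment gives 1. For instance at q = 0, p = 0:
  (q ∧ q) = min(0, 0) = 0
  ((q ∧ q) ∨ q) = max(0, 0) = 0
  ¬p: Gödel ¬ of 0 = 1 (operand is 0)
  ¬p: Gödel ¬ of 0 = 1 (operand is 0)
  (¬p ∧ ¬p) = min(1, 1) = 1
  ((¬p ∧ ¬p) ∧ q) = min(1, 0) = 0
  (((q ∧ q) ∨ q) → ((¬p ∧ ¬p) ∧ q)): 0 ≤ 0, so result = 1
  ¬p: Gödel ¬ of 0 = 1 (operand is 0)
  ¬p: Gödel ¬ of 0 = 1 (operand is 0)
  (¬p ∧ ¬p) = min(1, 1) = 1
  ((¬p ∧ ¬p) ∧ q) = min(1, 0) = 0
  (q ∧ q) = min(0, 0) = 0
  ((q ∧ q) ∨ q) = max(0, 0) = 0
  (((¬p ∧ ¬p) ∧ q) → ((q ∧ q) ∨ q)): 0 ≤ 0, so result = 1
  ((((q ∧ q) ∨ q) → ((¬p ∧ ¬p) ∧ q)) ∨ (((¬p ∧ ¬p) ∧ q) → ((q ∧ q) ∨ q))) = max(1, 1) = 1
All 9 assignments give value 1 — the formula is a G_3-tautology.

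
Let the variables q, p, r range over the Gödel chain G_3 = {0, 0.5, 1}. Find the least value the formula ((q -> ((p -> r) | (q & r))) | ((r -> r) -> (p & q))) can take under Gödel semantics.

0.50

The minimum is attained at q = 0.5, p = 0.5, r = 0:
  (p -> r): 0.5 > 0, so result = 0
  (q & r) = min(0.5, 0) = 0
  ((p -> r) | (q & r)) = max(0, 0) = 0
  (q -> ((p -> r) | (q & r))): 0.5 > 0, so result = 0
  (r -> r): 0 ≤ 0, so result = 1
  (p & q) = min(0.5, 0.5) = 0.5
  ((r -> r) -> (p & q)): 1 > 0.5, so result = 0.5
  ((q -> ((p -> r) | (q & r))) | ((r -> r) -> (p & q))) = max(0, 0.5) = 0.5
Checking all 27 assignments confirms none give a value below 0.50.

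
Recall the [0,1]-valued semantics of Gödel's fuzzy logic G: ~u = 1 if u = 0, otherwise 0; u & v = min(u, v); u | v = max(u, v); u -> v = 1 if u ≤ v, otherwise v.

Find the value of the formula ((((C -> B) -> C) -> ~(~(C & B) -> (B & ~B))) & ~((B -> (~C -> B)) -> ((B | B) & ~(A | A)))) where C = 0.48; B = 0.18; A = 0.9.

(C -> B): 0.48 > 0.18, so result = 0.18
((C -> B) -> C): 0.18 ≤ 0.48, so result = 1
(C & B) = min(0.48, 0.18) = 0.18
~(C & B): Gödel ¬ of 0.18 = 0 (operand ≠ 0)
~B: Gödel ¬ of 0.18 = 0 (operand ≠ 0)
(B & ~B) = min(0.18, 0) = 0
(~(C & B) -> (B & ~B)): 0 ≤ 0, so result = 1
~(~(C & B) -> (B & ~B)): Gödel ¬ of 1 = 0 (operand ≠ 0)
(((C -> B) -> C) -> ~(~(C & B) -> (B & ~B))): 1 > 0, so result = 0
~C: Gödel ¬ of 0.48 = 0 (operand ≠ 0)
(~C -> B): 0 ≤ 0.18, so result = 1
(B -> (~C -> B)): 0.18 ≤ 1, so result = 1
(B | B) = max(0.18, 0.18) = 0.18
(A | A) = max(0.9, 0.9) = 0.9
~(A | A): Gödel ¬ of 0.9 = 0 (operand ≠ 0)
((B | B) & ~(A | A)) = min(0.18, 0) = 0
((B -> (~C -> B)) -> ((B | B) & ~(A | A))): 1 > 0, so result = 0
~((B -> (~C -> B)) -> ((B | B) & ~(A | A))): Gödel ¬ of 0 = 1 (operand is 0)
((((C -> B) -> C) -> ~(~(C & B) -> (B & ~B))) & ~((B -> (~C -> B)) -> ((B | B) & ~(A | A)))) = min(0, 1) = 0

0.00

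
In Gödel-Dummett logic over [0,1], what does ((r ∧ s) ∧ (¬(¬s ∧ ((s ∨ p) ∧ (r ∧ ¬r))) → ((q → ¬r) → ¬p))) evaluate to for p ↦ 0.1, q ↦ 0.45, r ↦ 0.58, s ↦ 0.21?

(r ∧ s) = min(0.58, 0.21) = 0.21
¬s: Gödel ¬ of 0.21 = 0 (operand ≠ 0)
(s ∨ p) = max(0.21, 0.1) = 0.21
¬r: Gödel ¬ of 0.58 = 0 (operand ≠ 0)
(r ∧ ¬r) = min(0.58, 0) = 0
((s ∨ p) ∧ (r ∧ ¬r)) = min(0.21, 0) = 0
(¬s ∧ ((s ∨ p) ∧ (r ∧ ¬r))) = min(0, 0) = 0
¬(¬s ∧ ((s ∨ p) ∧ (r ∧ ¬r))): Gödel ¬ of 0 = 1 (operand is 0)
¬r: Gödel ¬ of 0.58 = 0 (operand ≠ 0)
(q → ¬r): 0.45 > 0, so result = 0
¬p: Gödel ¬ of 0.1 = 0 (operand ≠ 0)
((q → ¬r) → ¬p): 0 ≤ 0, so result = 1
(¬(¬s ∧ ((s ∨ p) ∧ (r ∧ ¬r))) → ((q → ¬r) → ¬p)): 1 ≤ 1, so result = 1
((r ∧ s) ∧ (¬(¬s ∧ ((s ∨ p) ∧ (r ∧ ¬r))) → ((q → ¬r) → ¬p))) = min(0.21, 1) = 0.21

0.21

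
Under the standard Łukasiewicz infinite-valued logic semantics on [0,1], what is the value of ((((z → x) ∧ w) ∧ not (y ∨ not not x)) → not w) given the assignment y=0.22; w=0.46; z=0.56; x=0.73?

(z → x): min(1, 1 − 0.56 + 0.73) = 1
((z → x) ∧ w) = min(1, 0.46) = 0.46
not x: Łukasiewicz ¬ gives 1 − 0.73 = 0.27
not not x: Łukasiewicz ¬ gives 1 − 0.27 = 0.73
(y ∨ not not x) = max(0.22, 0.73) = 0.73
not (y ∨ not not x): Łukasiewicz ¬ gives 1 − 0.73 = 0.27
(((z → x) ∧ w) ∧ not (y ∨ not not x)) = min(0.46, 0.27) = 0.27
not w: Łukasiewicz ¬ gives 1 − 0.46 = 0.54
((((z → x) ∧ w) ∧ not (y ∨ not not x)) → not w): min(1, 1 − 0.27 + 0.54) = 1

1.00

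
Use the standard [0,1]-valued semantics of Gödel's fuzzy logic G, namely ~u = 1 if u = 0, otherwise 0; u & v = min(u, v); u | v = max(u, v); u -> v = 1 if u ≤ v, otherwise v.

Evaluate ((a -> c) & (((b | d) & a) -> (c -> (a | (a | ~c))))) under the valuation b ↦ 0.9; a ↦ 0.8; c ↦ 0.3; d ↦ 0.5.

0.30

(a -> c): 0.8 > 0.3, so result = 0.3
(b | d) = max(0.9, 0.5) = 0.9
((b | d) & a) = min(0.9, 0.8) = 0.8
~c: Gödel ¬ of 0.3 = 0 (operand ≠ 0)
(a | ~c) = max(0.8, 0) = 0.8
(a | (a | ~c)) = max(0.8, 0.8) = 0.8
(c -> (a | (a | ~c))): 0.3 ≤ 0.8, so result = 1
(((b | d) & a) -> (c -> (a | (a | ~c)))): 0.8 ≤ 1, so result = 1
((a -> c) & (((b | d) & a) -> (c -> (a | (a | ~c))))) = min(0.3, 1) = 0.3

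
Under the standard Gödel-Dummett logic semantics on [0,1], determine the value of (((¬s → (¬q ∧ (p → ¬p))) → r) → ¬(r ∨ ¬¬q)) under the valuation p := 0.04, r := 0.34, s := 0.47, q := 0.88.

¬s: Gödel ¬ of 0.47 = 0 (operand ≠ 0)
¬q: Gödel ¬ of 0.88 = 0 (operand ≠ 0)
¬p: Gödel ¬ of 0.04 = 0 (operand ≠ 0)
(p → ¬p): 0.04 > 0, so result = 0
(¬q ∧ (p → ¬p)) = min(0, 0) = 0
(¬s → (¬q ∧ (p → ¬p))): 0 ≤ 0, so result = 1
((¬s → (¬q ∧ (p → ¬p))) → r): 1 > 0.34, so result = 0.34
¬q: Gödel ¬ of 0.88 = 0 (operand ≠ 0)
¬¬q: Gödel ¬ of 0 = 1 (operand is 0)
(r ∨ ¬¬q) = max(0.34, 1) = 1
¬(r ∨ ¬¬q): Gödel ¬ of 1 = 0 (operand ≠ 0)
(((¬s → (¬q ∧ (p → ¬p))) → r) → ¬(r ∨ ¬¬q)): 0.34 > 0, so result = 0

0.00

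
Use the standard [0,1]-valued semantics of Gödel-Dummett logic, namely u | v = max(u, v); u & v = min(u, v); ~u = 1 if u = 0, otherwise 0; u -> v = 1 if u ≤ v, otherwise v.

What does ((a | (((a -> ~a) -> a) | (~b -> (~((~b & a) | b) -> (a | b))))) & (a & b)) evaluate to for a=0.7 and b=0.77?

0.70

~a: Gödel ¬ of 0.7 = 0 (operand ≠ 0)
(a -> ~a): 0.7 > 0, so result = 0
((a -> ~a) -> a): 0 ≤ 0.7, so result = 1
~b: Gödel ¬ of 0.77 = 0 (operand ≠ 0)
~b: Gödel ¬ of 0.77 = 0 (operand ≠ 0)
(~b & a) = min(0, 0.7) = 0
((~b & a) | b) = max(0, 0.77) = 0.77
~((~b & a) | b): Gödel ¬ of 0.77 = 0 (operand ≠ 0)
(a | b) = max(0.7, 0.77) = 0.77
(~((~b & a) | b) -> (a | b)): 0 ≤ 0.77, so result = 1
(~b -> (~((~b & a) | b) -> (a | b))): 0 ≤ 1, so result = 1
(((a -> ~a) -> a) | (~b -> (~((~b & a) | b) -> (a | b)))) = max(1, 1) = 1
(a | (((a -> ~a) -> a) | (~b -> (~((~b & a) | b) -> (a | b))))) = max(0.7, 1) = 1
(a & b) = min(0.7, 0.77) = 0.7
((a | (((a -> ~a) -> a) | (~b -> (~((~b & a) | b) -> (a | b))))) & (a & b)) = min(1, 0.7) = 0.7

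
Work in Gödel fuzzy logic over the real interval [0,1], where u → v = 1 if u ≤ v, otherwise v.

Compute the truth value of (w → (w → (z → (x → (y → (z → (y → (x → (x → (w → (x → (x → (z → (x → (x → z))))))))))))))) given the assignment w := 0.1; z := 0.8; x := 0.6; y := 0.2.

1.00

(x → z): 0.6 ≤ 0.8, so result = 1
(x → (x → z)): 0.6 ≤ 1, so result = 1
(z → (x → (x → z))): 0.8 ≤ 1, so result = 1
(x → (z → (x → (x → z)))): 0.6 ≤ 1, so result = 1
(x → (x → (z → (x → (x → z))))): 0.6 ≤ 1, so result = 1
(w → (x → (x → (z → (x → (x → z)))))): 0.1 ≤ 1, so result = 1
(x → (w → (x → (x → (z → (x → (x → z))))))): 0.6 ≤ 1, so result = 1
(x → (x → (w → (x → (x → (z → (x → (x → z)))))))): 0.6 ≤ 1, so result = 1
(y → (x → (x → (w → (x → (x → (z → (x → (x → z))))))))): 0.2 ≤ 1, so result = 1
(z → (y → (x → (x → (w → (x → (x → (z → (x → (x → z)))))))))): 0.8 ≤ 1, so result = 1
(y → (z → (y → (x → (x → (w → (x → (x → (z → (x → (x → z))))))))))): 0.2 ≤ 1, so result = 1
(x → (y → (z → (y → (x → (x → (w → (x → (x → (z → (x → (x → z)))))))))))): 0.6 ≤ 1, so result = 1
(z → (x → (y → (z → (y → (x → (x → (w → (x → (x → (z → (x → (x → z))))))))))))): 0.8 ≤ 1, so result = 1
(w → (z → (x → (y → (z → (y → (x → (x → (w → (x → (x → (z → (x → (x → z)))))))))))))): 0.1 ≤ 1, so result = 1
(w → (w → (z → (x → (y → (z → (y → (x → (x → (w → (x → (x → (z → (x → (x → z))))))))))))))): 0.1 ≤ 1, so result = 1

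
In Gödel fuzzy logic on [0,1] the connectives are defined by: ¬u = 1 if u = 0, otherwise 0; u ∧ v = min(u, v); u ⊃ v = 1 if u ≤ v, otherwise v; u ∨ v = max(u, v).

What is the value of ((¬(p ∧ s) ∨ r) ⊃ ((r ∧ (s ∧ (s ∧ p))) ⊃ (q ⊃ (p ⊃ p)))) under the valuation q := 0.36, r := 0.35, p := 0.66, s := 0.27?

(p ∧ s) = min(0.66, 0.27) = 0.27
¬(p ∧ s): Gödel ¬ of 0.27 = 0 (operand ≠ 0)
(¬(p ∧ s) ∨ r) = max(0, 0.35) = 0.35
(s ∧ p) = min(0.27, 0.66) = 0.27
(s ∧ (s ∧ p)) = min(0.27, 0.27) = 0.27
(r ∧ (s ∧ (s ∧ p))) = min(0.35, 0.27) = 0.27
(p ⊃ p): 0.66 ≤ 0.66, so result = 1
(q ⊃ (p ⊃ p)): 0.36 ≤ 1, so result = 1
((r ∧ (s ∧ (s ∧ p))) ⊃ (q ⊃ (p ⊃ p))): 0.27 ≤ 1, so result = 1
((¬(p ∧ s) ∨ r) ⊃ ((r ∧ (s ∧ (s ∧ p))) ⊃ (q ⊃ (p ⊃ p)))): 0.35 ≤ 1, so result = 1

1.00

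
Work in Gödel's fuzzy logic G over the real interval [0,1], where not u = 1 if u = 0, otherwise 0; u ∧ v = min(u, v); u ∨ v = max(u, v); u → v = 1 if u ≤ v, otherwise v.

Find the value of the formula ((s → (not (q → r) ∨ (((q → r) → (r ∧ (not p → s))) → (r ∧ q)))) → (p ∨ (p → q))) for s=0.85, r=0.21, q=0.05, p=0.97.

(q → r): 0.05 ≤ 0.21, so result = 1
not (q → r): Gödel ¬ of 1 = 0 (operand ≠ 0)
(q → r): 0.05 ≤ 0.21, so result = 1
not p: Gödel ¬ of 0.97 = 0 (operand ≠ 0)
(not p → s): 0 ≤ 0.85, so result = 1
(r ∧ (not p → s)) = min(0.21, 1) = 0.21
((q → r) → (r ∧ (not p → s))): 1 > 0.21, so result = 0.21
(r ∧ q) = min(0.21, 0.05) = 0.05
(((q → r) → (r ∧ (not p → s))) → (r ∧ q)): 0.21 > 0.05, so result = 0.05
(not (q → r) ∨ (((q → r) → (r ∧ (not p → s))) → (r ∧ q))) = max(0, 0.05) = 0.05
(s → (not (q → r) ∨ (((q → r) → (r ∧ (not p → s))) → (r ∧ q)))): 0.85 > 0.05, so result = 0.05
(p → q): 0.97 > 0.05, so result = 0.05
(p ∨ (p → q)) = max(0.97, 0.05) = 0.97
((s → (not (q → r) ∨ (((q → r) → (r ∧ (not p → s))) → (r ∧ q)))) → (p ∨ (p → q))): 0.05 ≤ 0.97, so result = 1

1.00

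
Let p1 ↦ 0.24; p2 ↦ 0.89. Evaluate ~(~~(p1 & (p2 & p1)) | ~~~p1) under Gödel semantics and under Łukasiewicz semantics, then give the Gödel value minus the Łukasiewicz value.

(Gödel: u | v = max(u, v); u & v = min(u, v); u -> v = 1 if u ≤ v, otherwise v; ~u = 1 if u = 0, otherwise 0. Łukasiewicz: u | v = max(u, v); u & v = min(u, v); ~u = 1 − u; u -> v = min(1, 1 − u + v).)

Gödel evaluation:
  (p2 & p1) = min(0.89, 0.24) = 0.24
  (p1 & (p2 & p1)) = min(0.24, 0.24) = 0.24
  ~(p1 & (p2 & p1)): Gödel ¬ of 0.24 = 0 (operand ≠ 0)
  ~~(p1 & (p2 & p1)): Gödel ¬ of 0 = 1 (operand is 0)
  ~p1: Gödel ¬ of 0.24 = 0 (operand ≠ 0)
  ~~p1: Gödel ¬ of 0 = 1 (operand is 0)
  ~~~p1: Gödel ¬ of 1 = 0 (operand ≠ 0)
  (~~(p1 & (p2 & p1)) | ~~~p1) = max(1, 0) = 1
  ~(~~(p1 & (p2 & p1)) | ~~~p1): Gödel ¬ of 1 = 0 (operand ≠ 0)
  Gödel value = 0
Łukasiewicz evaluation:
  (p2 & p1) = min(0.89, 0.24) = 0.24
  (p1 & (p2 & p1)) = min(0.24, 0.24) = 0.24
  ~(p1 & (p2 & p1)): Łukasiewicz ¬ gives 1 − 0.24 = 0.76
  ~~(p1 & (p2 & p1)): Łukasiewicz ¬ gives 1 − 0.76 = 0.24
  ~p1: Łukasiewicz ¬ gives 1 − 0.24 = 0.76
  ~~p1: Łukasiewicz ¬ gives 1 − 0.76 = 0.24
  ~~~p1: Łukasiewicz ¬ gives 1 − 0.24 = 0.76
  (~~(p1 & (p2 & p1)) | ~~~p1) = max(0.24, 0.76) = 0.76
  ~(~~(p1 & (p2 & p1)) | ~~~p1): Łukasiewicz ¬ gives 1 − 0.76 = 0.24
  Łukasiewicz value = 0.24
Difference: 0 − 0.24 = -0.24

-0.24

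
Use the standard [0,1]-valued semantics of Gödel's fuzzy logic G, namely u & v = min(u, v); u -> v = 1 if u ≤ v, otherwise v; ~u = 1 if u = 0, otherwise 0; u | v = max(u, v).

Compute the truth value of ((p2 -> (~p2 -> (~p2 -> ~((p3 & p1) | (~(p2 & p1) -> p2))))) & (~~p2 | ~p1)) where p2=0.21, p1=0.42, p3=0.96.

~p2: Gödel ¬ of 0.21 = 0 (operand ≠ 0)
~p2: Gödel ¬ of 0.21 = 0 (operand ≠ 0)
(p3 & p1) = min(0.96, 0.42) = 0.42
(p2 & p1) = min(0.21, 0.42) = 0.21
~(p2 & p1): Gödel ¬ of 0.21 = 0 (operand ≠ 0)
(~(p2 & p1) -> p2): 0 ≤ 0.21, so result = 1
((p3 & p1) | (~(p2 & p1) -> p2)) = max(0.42, 1) = 1
~((p3 & p1) | (~(p2 & p1) -> p2)): Gödel ¬ of 1 = 0 (operand ≠ 0)
(~p2 -> ~((p3 & p1) | (~(p2 & p1) -> p2))): 0 ≤ 0, so result = 1
(~p2 -> (~p2 -> ~((p3 & p1) | (~(p2 & p1) -> p2)))): 0 ≤ 1, so result = 1
(p2 -> (~p2 -> (~p2 -> ~((p3 & p1) | (~(p2 & p1) -> p2))))): 0.21 ≤ 1, so result = 1
~p2: Gödel ¬ of 0.21 = 0 (operand ≠ 0)
~~p2: Gödel ¬ of 0 = 1 (operand is 0)
~p1: Gödel ¬ of 0.42 = 0 (operand ≠ 0)
(~~p2 | ~p1) = max(1, 0) = 1
((p2 -> (~p2 -> (~p2 -> ~((p3 & p1) | (~(p2 & p1) -> p2))))) & (~~p2 | ~p1)) = min(1, 1) = 1

1.00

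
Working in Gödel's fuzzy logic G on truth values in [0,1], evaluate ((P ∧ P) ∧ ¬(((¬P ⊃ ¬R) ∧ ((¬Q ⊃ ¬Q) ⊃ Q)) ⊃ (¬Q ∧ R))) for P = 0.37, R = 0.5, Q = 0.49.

(P ∧ P) = min(0.37, 0.37) = 0.37
¬P: Gödel ¬ of 0.37 = 0 (operand ≠ 0)
¬R: Gödel ¬ of 0.5 = 0 (operand ≠ 0)
(¬P ⊃ ¬R): 0 ≤ 0, so result = 1
¬Q: Gödel ¬ of 0.49 = 0 (operand ≠ 0)
¬Q: Gödel ¬ of 0.49 = 0 (operand ≠ 0)
(¬Q ⊃ ¬Q): 0 ≤ 0, so result = 1
((¬Q ⊃ ¬Q) ⊃ Q): 1 > 0.49, so result = 0.49
((¬P ⊃ ¬R) ∧ ((¬Q ⊃ ¬Q) ⊃ Q)) = min(1, 0.49) = 0.49
¬Q: Gödel ¬ of 0.49 = 0 (operand ≠ 0)
(¬Q ∧ R) = min(0, 0.5) = 0
(((¬P ⊃ ¬R) ∧ ((¬Q ⊃ ¬Q) ⊃ Q)) ⊃ (¬Q ∧ R)): 0.49 > 0, so result = 0
¬(((¬P ⊃ ¬R) ∧ ((¬Q ⊃ ¬Q) ⊃ Q)) ⊃ (¬Q ∧ R)): Gödel ¬ of 0 = 1 (operand is 0)
((P ∧ P) ∧ ¬(((¬P ⊃ ¬R) ∧ ((¬Q ⊃ ¬Q) ⊃ Q)) ⊃ (¬Q ∧ R))) = min(0.37, 1) = 0.37

0.37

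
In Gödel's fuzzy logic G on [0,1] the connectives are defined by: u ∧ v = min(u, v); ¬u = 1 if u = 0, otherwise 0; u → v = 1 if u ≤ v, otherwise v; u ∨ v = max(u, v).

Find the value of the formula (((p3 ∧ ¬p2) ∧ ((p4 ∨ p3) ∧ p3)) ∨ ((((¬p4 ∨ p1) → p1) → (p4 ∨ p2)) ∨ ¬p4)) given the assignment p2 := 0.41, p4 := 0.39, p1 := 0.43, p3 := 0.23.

¬p2: Gödel ¬ of 0.41 = 0 (operand ≠ 0)
(p3 ∧ ¬p2) = min(0.23, 0) = 0
(p4 ∨ p3) = max(0.39, 0.23) = 0.39
((p4 ∨ p3) ∧ p3) = min(0.39, 0.23) = 0.23
((p3 ∧ ¬p2) ∧ ((p4 ∨ p3) ∧ p3)) = min(0, 0.23) = 0
¬p4: Gödel ¬ of 0.39 = 0 (operand ≠ 0)
(¬p4 ∨ p1) = max(0, 0.43) = 0.43
((¬p4 ∨ p1) → p1): 0.43 ≤ 0.43, so result = 1
(p4 ∨ p2) = max(0.39, 0.41) = 0.41
(((¬p4 ∨ p1) → p1) → (p4 ∨ p2)): 1 > 0.41, so result = 0.41
¬p4: Gödel ¬ of 0.39 = 0 (operand ≠ 0)
((((¬p4 ∨ p1) → p1) → (p4 ∨ p2)) ∨ ¬p4) = max(0.41, 0) = 0.41
(((p3 ∧ ¬p2) ∧ ((p4 ∨ p3) ∧ p3)) ∨ ((((¬p4 ∨ p1) → p1) → (p4 ∨ p2)) ∨ ¬p4)) = max(0, 0.41) = 0.41

0.41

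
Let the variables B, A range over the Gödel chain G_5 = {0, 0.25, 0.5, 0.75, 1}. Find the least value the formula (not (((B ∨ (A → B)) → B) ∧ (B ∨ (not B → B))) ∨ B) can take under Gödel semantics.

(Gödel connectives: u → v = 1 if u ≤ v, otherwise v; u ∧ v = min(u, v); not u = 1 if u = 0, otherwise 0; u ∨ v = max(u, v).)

The minimum is attained at B = 0.25, A = 0:
  (A → B): 0 ≤ 0.25, so result = 1
  (B ∨ (A → B)) = max(0.25, 1) = 1
  ((B ∨ (A → B)) → B): 1 > 0.25, so result = 0.25
  not B: Gödel ¬ of 0.25 = 0 (operand ≠ 0)
  (not B → B): 0 ≤ 0.25, so result = 1
  (B ∨ (not B → B)) = max(0.25, 1) = 1
  (((B ∨ (A → B)) → B) ∧ (B ∨ (not B → B))) = min(0.25, 1) = 0.25
  not (((B ∨ (A → B)) → B) ∧ (B ∨ (not B → B))): Gödel ¬ of 0.25 = 0 (operand ≠ 0)
  (not (((B ∨ (A → B)) → B) ∧ (B ∨ (not B → B))) ∨ B) = max(0, 0.25) = 0.25
Checking all 25 assignments confirms none give a value below 0.25.

0.25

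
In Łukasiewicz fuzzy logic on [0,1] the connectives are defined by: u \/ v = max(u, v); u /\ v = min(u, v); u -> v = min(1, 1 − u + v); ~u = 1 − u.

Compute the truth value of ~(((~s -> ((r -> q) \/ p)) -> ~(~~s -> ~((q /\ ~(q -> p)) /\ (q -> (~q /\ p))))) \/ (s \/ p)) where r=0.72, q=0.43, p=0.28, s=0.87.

~s: Łukasiewicz ¬ gives 1 − 0.87 = 0.13
(r -> q): min(1, 1 − 0.72 + 0.43) = 0.71
((r -> q) \/ p) = max(0.71, 0.28) = 0.71
(~s -> ((r -> q) \/ p)): min(1, 1 − 0.13 + 0.71) = 1
~s: Łukasiewicz ¬ gives 1 − 0.87 = 0.13
~~s: Łukasiewicz ¬ gives 1 − 0.13 = 0.87
(q -> p): min(1, 1 − 0.43 + 0.28) = 0.85
~(q -> p): Łukasiewicz ¬ gives 1 − 0.85 = 0.15
(q /\ ~(q -> p)) = min(0.43, 0.15) = 0.15
~q: Łukasiewicz ¬ gives 1 − 0.43 = 0.57
(~q /\ p) = min(0.57, 0.28) = 0.28
(q -> (~q /\ p)): min(1, 1 − 0.43 + 0.28) = 0.85
((q /\ ~(q -> p)) /\ (q -> (~q /\ p))) = min(0.15, 0.85) = 0.15
~((q /\ ~(q -> p)) /\ (q -> (~q /\ p))): Łukasiewicz ¬ gives 1 − 0.15 = 0.85
(~~s -> ~((q /\ ~(q -> p)) /\ (q -> (~q /\ p)))): min(1, 1 − 0.87 + 0.85) = 0.98
~(~~s -> ~((q /\ ~(q -> p)) /\ (q -> (~q /\ p)))): Łukasiewicz ¬ gives 1 − 0.98 = 0.02
((~s -> ((r -> q) \/ p)) -> ~(~~s -> ~((q /\ ~(q -> p)) /\ (q -> (~q /\ p))))): min(1, 1 − 1 + 0.02) = 0.02
(s \/ p) = max(0.87, 0.28) = 0.87
(((~s -> ((r -> q) \/ p)) -> ~(~~s -> ~((q /\ ~(q -> p)) /\ (q -> (~q /\ p))))) \/ (s \/ p)) = max(0.02, 0.87) = 0.87
~(((~s -> ((r -> q) \/ p)) -> ~(~~s -> ~((q /\ ~(q -> p)) /\ (q -> (~q /\ p))))) \/ (s \/ p)): Łukasiewicz ¬ gives 1 − 0.87 = 0.13

0.13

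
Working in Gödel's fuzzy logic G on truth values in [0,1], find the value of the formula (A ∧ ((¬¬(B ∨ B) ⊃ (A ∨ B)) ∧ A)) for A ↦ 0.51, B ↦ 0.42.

(B ∨ B) = max(0.42, 0.42) = 0.42
¬(B ∨ B): Gödel ¬ of 0.42 = 0 (operand ≠ 0)
¬¬(B ∨ B): Gödel ¬ of 0 = 1 (operand is 0)
(A ∨ B) = max(0.51, 0.42) = 0.51
(¬¬(B ∨ B) ⊃ (A ∨ B)): 1 > 0.51, so result = 0.51
((¬¬(B ∨ B) ⊃ (A ∨ B)) ∧ A) = min(0.51, 0.51) = 0.51
(A ∧ ((¬¬(B ∨ B) ⊃ (A ∨ B)) ∧ A)) = min(0.51, 0.51) = 0.51

0.51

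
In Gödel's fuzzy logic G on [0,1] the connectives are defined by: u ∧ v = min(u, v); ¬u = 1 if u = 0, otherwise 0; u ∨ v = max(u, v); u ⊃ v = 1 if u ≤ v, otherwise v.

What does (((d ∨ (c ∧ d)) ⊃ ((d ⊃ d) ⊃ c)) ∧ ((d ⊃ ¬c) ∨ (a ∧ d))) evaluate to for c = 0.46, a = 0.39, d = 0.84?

(c ∧ d) = min(0.46, 0.84) = 0.46
(d ∨ (c ∧ d)) = max(0.84, 0.46) = 0.84
(d ⊃ d): 0.84 ≤ 0.84, so result = 1
((d ⊃ d) ⊃ c): 1 > 0.46, so result = 0.46
((d ∨ (c ∧ d)) ⊃ ((d ⊃ d) ⊃ c)): 0.84 > 0.46, so result = 0.46
¬c: Gödel ¬ of 0.46 = 0 (operand ≠ 0)
(d ⊃ ¬c): 0.84 > 0, so result = 0
(a ∧ d) = min(0.39, 0.84) = 0.39
((d ⊃ ¬c) ∨ (a ∧ d)) = max(0, 0.39) = 0.39
(((d ∨ (c ∧ d)) ⊃ ((d ⊃ d) ⊃ c)) ∧ ((d ⊃ ¬c) ∨ (a ∧ d))) = min(0.46, 0.39) = 0.39

0.39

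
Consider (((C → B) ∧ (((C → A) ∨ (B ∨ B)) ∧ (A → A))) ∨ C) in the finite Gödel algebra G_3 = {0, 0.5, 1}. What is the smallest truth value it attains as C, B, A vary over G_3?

The minimum is attained at C = 0.5, B = 0, A = 0:
  (C → B): 0.5 > 0, so result = 0
  (C → A): 0.5 > 0, so result = 0
  (B ∨ B) = max(0, 0) = 0
  ((C → A) ∨ (B ∨ B)) = max(0, 0) = 0
  (A → A): 0 ≤ 0, so result = 1
  (((C → A) ∨ (B ∨ B)) ∧ (A → A)) = min(0, 1) = 0
  ((C → B) ∧ (((C → A) ∨ (B ∨ B)) ∧ (A → A))) = min(0, 0) = 0
  (((C → B) ∧ (((C → A) ∨ (B ∨ B)) ∧ (A → A))) ∨ C) = max(0, 0.5) = 0.5
Checking all 27 assignments confirms none give a value below 0.50.

0.50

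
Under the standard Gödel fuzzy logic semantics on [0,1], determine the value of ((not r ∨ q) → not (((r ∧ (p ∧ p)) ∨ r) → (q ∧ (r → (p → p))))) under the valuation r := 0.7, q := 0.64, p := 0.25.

0.00

not r: Gödel ¬ of 0.7 = 0 (operand ≠ 0)
(not r ∨ q) = max(0, 0.64) = 0.64
(p ∧ p) = min(0.25, 0.25) = 0.25
(r ∧ (p ∧ p)) = min(0.7, 0.25) = 0.25
((r ∧ (p ∧ p)) ∨ r) = max(0.25, 0.7) = 0.7
(p → p): 0.25 ≤ 0.25, so result = 1
(r → (p → p)): 0.7 ≤ 1, so result = 1
(q ∧ (r → (p → p))) = min(0.64, 1) = 0.64
(((r ∧ (p ∧ p)) ∨ r) → (q ∧ (r → (p → p)))): 0.7 > 0.64, so result = 0.64
not (((r ∧ (p ∧ p)) ∨ r) → (q ∧ (r → (p → p)))): Gödel ¬ of 0.64 = 0 (operand ≠ 0)
((not r ∨ q) → not (((r ∧ (p ∧ p)) ∨ r) → (q ∧ (r → (p → p))))): 0.64 > 0, so result = 0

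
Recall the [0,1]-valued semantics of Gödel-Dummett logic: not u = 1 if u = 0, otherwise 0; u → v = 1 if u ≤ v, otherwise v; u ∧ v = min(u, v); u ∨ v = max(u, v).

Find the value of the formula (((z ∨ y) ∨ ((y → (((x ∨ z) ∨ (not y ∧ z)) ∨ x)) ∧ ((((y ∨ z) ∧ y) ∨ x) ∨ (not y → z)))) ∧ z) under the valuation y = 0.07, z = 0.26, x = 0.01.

0.26

(z ∨ y) = max(0.26, 0.07) = 0.26
(x ∨ z) = max(0.01, 0.26) = 0.26
not y: Gödel ¬ of 0.07 = 0 (operand ≠ 0)
(not y ∧ z) = min(0, 0.26) = 0
((x ∨ z) ∨ (not y ∧ z)) = max(0.26, 0) = 0.26
(((x ∨ z) ∨ (not y ∧ z)) ∨ x) = max(0.26, 0.01) = 0.26
(y → (((x ∨ z) ∨ (not y ∧ z)) ∨ x)): 0.07 ≤ 0.26, so result = 1
(y ∨ z) = max(0.07, 0.26) = 0.26
((y ∨ z) ∧ y) = min(0.26, 0.07) = 0.07
(((y ∨ z) ∧ y) ∨ x) = max(0.07, 0.01) = 0.07
not y: Gödel ¬ of 0.07 = 0 (operand ≠ 0)
(not y → z): 0 ≤ 0.26, so result = 1
((((y ∨ z) ∧ y) ∨ x) ∨ (not y → z)) = max(0.07, 1) = 1
((y → (((x ∨ z) ∨ (not y ∧ z)) ∨ x)) ∧ ((((y ∨ z) ∧ y) ∨ x) ∨ (not y → z))) = min(1, 1) = 1
((z ∨ y) ∨ ((y → (((x ∨ z) ∨ (not y ∧ z)) ∨ x)) ∧ ((((y ∨ z) ∧ y) ∨ x) ∨ (not y → z)))) = max(0.26, 1) = 1
(((z ∨ y) ∨ ((y → (((x ∨ z) ∨ (not y ∧ z)) ∨ x)) ∧ ((((y ∨ z) ∧ y) ∨ x) ∨ (not y → z)))) ∧ z) = min(1, 0.26) = 0.26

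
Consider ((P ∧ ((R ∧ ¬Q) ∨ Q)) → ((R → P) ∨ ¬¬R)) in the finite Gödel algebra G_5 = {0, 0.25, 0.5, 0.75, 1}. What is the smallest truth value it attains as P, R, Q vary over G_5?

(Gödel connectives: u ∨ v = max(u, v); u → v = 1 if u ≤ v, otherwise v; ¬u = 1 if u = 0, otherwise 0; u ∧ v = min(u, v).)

1.00

Every assignment gives 1. For instance at P = 0, R = 0, Q = 0:
  ¬Q: Gödel ¬ of 0 = 1 (operand is 0)
  (R ∧ ¬Q) = min(0, 1) = 0
  ((R ∧ ¬Q) ∨ Q) = max(0, 0) = 0
  (P ∧ ((R ∧ ¬Q) ∨ Q)) = min(0, 0) = 0
  (R → P): 0 ≤ 0, so result = 1
  ¬R: Gödel ¬ of 0 = 1 (operand is 0)
  ¬¬R: Gödel ¬ of 1 = 0 (operand ≠ 0)
  ((R → P) ∨ ¬¬R) = max(1, 0) = 1
  ((P ∧ ((R ∧ ¬Q) ∨ Q)) → ((R → P) ∨ ¬¬R)): 0 ≤ 1, so result = 1
All 125 assignments give value 1 — the formula is a G_5-tautology.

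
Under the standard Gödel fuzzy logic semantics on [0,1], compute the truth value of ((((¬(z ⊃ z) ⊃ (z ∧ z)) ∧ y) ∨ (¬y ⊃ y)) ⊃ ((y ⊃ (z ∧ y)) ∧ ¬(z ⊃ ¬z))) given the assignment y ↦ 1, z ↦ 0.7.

0.70

(z ⊃ z): 0.7 ≤ 0.7, so result = 1
¬(z ⊃ z): Gödel ¬ of 1 = 0 (operand ≠ 0)
(z ∧ z) = min(0.7, 0.7) = 0.7
(¬(z ⊃ z) ⊃ (z ∧ z)): 0 ≤ 0.7, so result = 1
((¬(z ⊃ z) ⊃ (z ∧ z)) ∧ y) = min(1, 1) = 1
¬y: Gödel ¬ of 1 = 0 (operand ≠ 0)
(¬y ⊃ y): 0 ≤ 1, so result = 1
(((¬(z ⊃ z) ⊃ (z ∧ z)) ∧ y) ∨ (¬y ⊃ y)) = max(1, 1) = 1
(z ∧ y) = min(0.7, 1) = 0.7
(y ⊃ (z ∧ y)): 1 > 0.7, so result = 0.7
¬z: Gödel ¬ of 0.7 = 0 (operand ≠ 0)
(z ⊃ ¬z): 0.7 > 0, so result = 0
¬(z ⊃ ¬z): Gödel ¬ of 0 = 1 (operand is 0)
((y ⊃ (z ∧ y)) ∧ ¬(z ⊃ ¬z)) = min(0.7, 1) = 0.7
((((¬(z ⊃ z) ⊃ (z ∧ z)) ∧ y) ∨ (¬y ⊃ y)) ⊃ ((y ⊃ (z ∧ y)) ∧ ¬(z ⊃ ¬z))): 1 > 0.7, so result = 0.7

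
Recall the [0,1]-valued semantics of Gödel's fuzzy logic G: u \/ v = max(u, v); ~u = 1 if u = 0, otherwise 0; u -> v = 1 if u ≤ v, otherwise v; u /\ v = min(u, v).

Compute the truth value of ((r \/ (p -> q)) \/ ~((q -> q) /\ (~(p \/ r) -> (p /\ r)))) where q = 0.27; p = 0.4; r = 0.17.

(p -> q): 0.4 > 0.27, so result = 0.27
(r \/ (p -> q)) = max(0.17, 0.27) = 0.27
(q -> q): 0.27 ≤ 0.27, so result = 1
(p \/ r) = max(0.4, 0.17) = 0.4
~(p \/ r): Gödel ¬ of 0.4 = 0 (operand ≠ 0)
(p /\ r) = min(0.4, 0.17) = 0.17
(~(p \/ r) -> (p /\ r)): 0 ≤ 0.17, so result = 1
((q -> q) /\ (~(p \/ r) -> (p /\ r))) = min(1, 1) = 1
~((q -> q) /\ (~(p \/ r) -> (p /\ r))): Gödel ¬ of 1 = 0 (operand ≠ 0)
((r \/ (p -> q)) \/ ~((q -> q) /\ (~(p \/ r) -> (p /\ r)))) = max(0.27, 0) = 0.27

0.27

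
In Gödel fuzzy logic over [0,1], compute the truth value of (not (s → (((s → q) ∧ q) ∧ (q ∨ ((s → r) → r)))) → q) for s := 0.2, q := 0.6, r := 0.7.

1.00

(s → q): 0.2 ≤ 0.6, so result = 1
((s → q) ∧ q) = min(1, 0.6) = 0.6
(s → r): 0.2 ≤ 0.7, so result = 1
((s → r) → r): 1 > 0.7, so result = 0.7
(q ∨ ((s → r) → r)) = max(0.6, 0.7) = 0.7
(((s → q) ∧ q) ∧ (q ∨ ((s → r) → r))) = min(0.6, 0.7) = 0.6
(s → (((s → q) ∧ q) ∧ (q ∨ ((s → r) → r)))): 0.2 ≤ 0.6, so result = 1
not (s → (((s → q) ∧ q) ∧ (q ∨ ((s → r) → r)))): Gödel ¬ of 1 = 0 (operand ≠ 0)
(not (s → (((s → q) ∧ q) ∧ (q ∨ ((s → r) → r)))) → q): 0 ≤ 0.6, so result = 1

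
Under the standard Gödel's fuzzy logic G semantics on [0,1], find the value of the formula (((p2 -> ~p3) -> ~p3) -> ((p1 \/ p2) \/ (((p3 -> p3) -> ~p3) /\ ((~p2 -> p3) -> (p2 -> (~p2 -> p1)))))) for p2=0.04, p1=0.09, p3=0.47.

~p3: Gödel ¬ of 0.47 = 0 (operand ≠ 0)
(p2 -> ~p3): 0.04 > 0, so result = 0
~p3: Gödel ¬ of 0.47 = 0 (operand ≠ 0)
((p2 -> ~p3) -> ~p3): 0 ≤ 0, so result = 1
(p1 \/ p2) = max(0.09, 0.04) = 0.09
(p3 -> p3): 0.47 ≤ 0.47, so result = 1
~p3: Gödel ¬ of 0.47 = 0 (operand ≠ 0)
((p3 -> p3) -> ~p3): 1 > 0, so result = 0
~p2: Gödel ¬ of 0.04 = 0 (operand ≠ 0)
(~p2 -> p3): 0 ≤ 0.47, so result = 1
~p2: Gödel ¬ of 0.04 = 0 (operand ≠ 0)
(~p2 -> p1): 0 ≤ 0.09, so result = 1
(p2 -> (~p2 -> p1)): 0.04 ≤ 1, so result = 1
((~p2 -> p3) -> (p2 -> (~p2 -> p1))): 1 ≤ 1, so result = 1
(((p3 -> p3) -> ~p3) /\ ((~p2 -> p3) -> (p2 -> (~p2 -> p1)))) = min(0, 1) = 0
((p1 \/ p2) \/ (((p3 -> p3) -> ~p3) /\ ((~p2 -> p3) -> (p2 -> (~p2 -> p1))))) = max(0.09, 0) = 0.09
(((p2 -> ~p3) -> ~p3) -> ((p1 \/ p2) \/ (((p3 -> p3) -> ~p3) /\ ((~p2 -> p3) -> (p2 -> (~p2 -> p1)))))): 1 > 0.09, so result = 0.09

0.09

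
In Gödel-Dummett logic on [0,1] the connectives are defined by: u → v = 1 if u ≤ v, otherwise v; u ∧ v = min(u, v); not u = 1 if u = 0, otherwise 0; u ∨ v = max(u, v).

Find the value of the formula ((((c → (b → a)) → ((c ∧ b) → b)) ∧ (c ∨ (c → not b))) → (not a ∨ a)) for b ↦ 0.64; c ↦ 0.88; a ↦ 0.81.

(b → a): 0.64 ≤ 0.81, so result = 1
(c → (b → a)): 0.88 ≤ 1, so result = 1
(c ∧ b) = min(0.88, 0.64) = 0.64
((c ∧ b) → b): 0.64 ≤ 0.64, so result = 1
((c → (b → a)) → ((c ∧ b) → b)): 1 ≤ 1, so result = 1
not b: Gödel ¬ of 0.64 = 0 (operand ≠ 0)
(c → not b): 0.88 > 0, so result = 0
(c ∨ (c → not b)) = max(0.88, 0) = 0.88
(((c → (b → a)) → ((c ∧ b) → b)) ∧ (c ∨ (c → not b))) = min(1, 0.88) = 0.88
not a: Gödel ¬ of 0.81 = 0 (operand ≠ 0)
(not a ∨ a) = max(0, 0.81) = 0.81
((((c → (b → a)) → ((c ∧ b) → b)) ∧ (c ∨ (c → not b))) → (not a ∨ a)): 0.88 > 0.81, so result = 0.81

0.81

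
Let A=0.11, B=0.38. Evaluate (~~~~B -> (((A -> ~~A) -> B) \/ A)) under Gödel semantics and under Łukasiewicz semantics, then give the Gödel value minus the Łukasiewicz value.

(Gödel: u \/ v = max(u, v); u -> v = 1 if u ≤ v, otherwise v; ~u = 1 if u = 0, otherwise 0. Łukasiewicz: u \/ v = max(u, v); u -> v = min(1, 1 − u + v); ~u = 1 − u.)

-0.62

Gödel evaluation:
  ~B: Gödel ¬ of 0.38 = 0 (operand ≠ 0)
  ~~B: Gödel ¬ of 0 = 1 (operand is 0)
  ~~~B: Gödel ¬ of 1 = 0 (operand ≠ 0)
  ~~~~B: Gödel ¬ of 0 = 1 (operand is 0)
  ~A: Gödel ¬ of 0.11 = 0 (operand ≠ 0)
  ~~A: Gödel ¬ of 0 = 1 (operand is 0)
  (A -> ~~A): 0.11 ≤ 1, so result = 1
  ((A -> ~~A) -> B): 1 > 0.38, so result = 0.38
  (((A -> ~~A) -> B) \/ A) = max(0.38, 0.11) = 0.38
  (~~~~B -> (((A -> ~~A) -> B) \/ A)): 1 > 0.38, so result = 0.38
  Gödel value = 0.38
Łukasiewicz evaluation:
  ~B: Łukasiewicz ¬ gives 1 − 0.38 = 0.62
  ~~B: Łukasiewicz ¬ gives 1 − 0.62 = 0.38
  ~~~B: Łukasiewicz ¬ gives 1 − 0.38 = 0.62
  ~~~~B: Łukasiewicz ¬ gives 1 − 0.62 = 0.38
  ~A: Łukasiewicz ¬ gives 1 − 0.11 = 0.89
  ~~A: Łukasiewicz ¬ gives 1 − 0.89 = 0.11
  (A -> ~~A): min(1, 1 − 0.11 + 0.11) = 1
  ((A -> ~~A) -> B): min(1, 1 − 1 + 0.38) = 0.38
  (((A -> ~~A) -> B) \/ A) = max(0.38, 0.11) = 0.38
  (~~~~B -> (((A -> ~~A) -> B) \/ A)): min(1, 1 − 0.38 + 0.38) = 1
  Łukasiewicz value = 1
Difference: 0.38 − 1 = -0.62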